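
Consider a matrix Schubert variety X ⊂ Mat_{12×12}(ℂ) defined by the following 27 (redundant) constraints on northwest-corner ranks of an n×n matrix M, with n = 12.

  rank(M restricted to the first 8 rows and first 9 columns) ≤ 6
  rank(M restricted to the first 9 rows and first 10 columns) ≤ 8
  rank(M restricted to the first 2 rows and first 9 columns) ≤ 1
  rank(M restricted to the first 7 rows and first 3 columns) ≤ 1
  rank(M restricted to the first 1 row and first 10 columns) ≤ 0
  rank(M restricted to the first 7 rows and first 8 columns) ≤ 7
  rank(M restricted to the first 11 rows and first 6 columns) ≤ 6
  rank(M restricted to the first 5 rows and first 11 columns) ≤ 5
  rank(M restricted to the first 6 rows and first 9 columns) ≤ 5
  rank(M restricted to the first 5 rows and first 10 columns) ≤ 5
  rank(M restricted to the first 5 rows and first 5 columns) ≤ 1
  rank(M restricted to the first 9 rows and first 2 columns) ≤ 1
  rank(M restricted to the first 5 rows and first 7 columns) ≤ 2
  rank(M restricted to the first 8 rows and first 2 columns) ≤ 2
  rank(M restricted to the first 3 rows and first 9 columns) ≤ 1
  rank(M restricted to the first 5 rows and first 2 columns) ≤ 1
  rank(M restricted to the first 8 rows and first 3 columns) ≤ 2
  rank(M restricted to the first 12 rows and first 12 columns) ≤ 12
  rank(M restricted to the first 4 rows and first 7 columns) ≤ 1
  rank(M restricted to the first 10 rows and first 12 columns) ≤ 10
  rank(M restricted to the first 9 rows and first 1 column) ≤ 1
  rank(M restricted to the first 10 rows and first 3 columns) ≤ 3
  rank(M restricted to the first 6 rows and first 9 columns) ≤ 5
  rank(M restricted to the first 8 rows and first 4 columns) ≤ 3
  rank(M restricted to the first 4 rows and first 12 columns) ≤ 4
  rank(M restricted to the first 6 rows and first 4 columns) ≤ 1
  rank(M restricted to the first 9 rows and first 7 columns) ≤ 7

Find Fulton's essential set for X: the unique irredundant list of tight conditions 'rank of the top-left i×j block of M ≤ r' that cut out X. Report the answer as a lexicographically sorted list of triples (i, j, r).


Rank table r_w(12×12) implied by the 27 constraints:

  row 1: 0  0  0  0  0  0  0  0  0  0  1  1
  row 2: 1  1  1  1  1  1  1  1  1  1  2  2
  row 3: 1  1  1  1  1  1  1  1  1  2  3  3
  row 4: 1  1  1  1  1  1  1  2  2  3  4  4
  row 5: 1  1  1  1  1  2  2  3  3  4  5  5
  row 6: 1  1  1  1  2  3  3  4  4  5  6  6
  row 7: 1  1  1  2  3  4  4  5  5  6  7  7
  row 8: 1  1  2  3  4  5  5  6  6  7  8  8
  row 9: 1  1  2  3  4  5  6  7  7  8  9  9
  row 10: 1  2  3  4  5  6  7  8  8  9  10  10
  row 11: 1  2  3  4  5  6  7  8  9  10  11  11
  row 12: 1  2  3  4  5  6  7  8  9  10  11  12

so w = (11, 1, 10, 8, 6, 5, 4, 3, 7, 2, 9, 12).

ℓ(w)=35; the 7 essential cells (i,j,r):

[(1, 10, 0), (3, 9, 1), (4, 7, 1), (5, 5, 1), (6, 4, 1), (7, 3, 1), (9, 2, 1)]


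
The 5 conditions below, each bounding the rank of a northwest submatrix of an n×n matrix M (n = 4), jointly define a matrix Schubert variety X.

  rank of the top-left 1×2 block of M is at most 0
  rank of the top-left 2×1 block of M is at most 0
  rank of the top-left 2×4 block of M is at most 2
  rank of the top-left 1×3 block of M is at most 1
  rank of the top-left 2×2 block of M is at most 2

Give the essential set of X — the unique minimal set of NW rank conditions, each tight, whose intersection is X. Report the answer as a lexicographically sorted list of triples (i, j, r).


Reconstructing r_w from the 5 given conditions:

  R[1]: 0, 0, 1, 1
  R[2]: 0, 1, 2, 2
  R[3]: 1, 2, 3, 3
  R[4]: 1, 2, 3, 4

giving w = (3, 2, 1, 4) via Δ²R.

Fulton essential set (2 of the 3 Rothe cells):

[(1, 2, 0), (2, 1, 0)]


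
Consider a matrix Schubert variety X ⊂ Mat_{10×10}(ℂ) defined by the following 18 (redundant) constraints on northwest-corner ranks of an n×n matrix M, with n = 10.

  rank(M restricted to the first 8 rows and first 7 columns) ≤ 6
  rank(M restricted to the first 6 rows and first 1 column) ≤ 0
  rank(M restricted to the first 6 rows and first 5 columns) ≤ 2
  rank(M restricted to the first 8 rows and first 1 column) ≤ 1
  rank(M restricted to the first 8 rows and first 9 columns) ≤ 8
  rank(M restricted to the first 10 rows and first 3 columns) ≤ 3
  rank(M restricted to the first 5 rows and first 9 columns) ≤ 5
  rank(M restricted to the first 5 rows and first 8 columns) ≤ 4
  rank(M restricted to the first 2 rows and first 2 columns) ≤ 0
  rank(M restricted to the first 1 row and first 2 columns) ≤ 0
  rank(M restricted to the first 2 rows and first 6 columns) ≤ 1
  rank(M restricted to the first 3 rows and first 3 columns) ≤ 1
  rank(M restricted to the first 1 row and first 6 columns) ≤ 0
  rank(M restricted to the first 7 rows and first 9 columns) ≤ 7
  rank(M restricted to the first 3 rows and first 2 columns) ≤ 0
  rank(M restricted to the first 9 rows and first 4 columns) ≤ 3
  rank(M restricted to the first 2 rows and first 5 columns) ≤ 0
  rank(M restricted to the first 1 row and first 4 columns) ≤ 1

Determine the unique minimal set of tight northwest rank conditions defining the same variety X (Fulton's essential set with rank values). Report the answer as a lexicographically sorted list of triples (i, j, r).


Rank table r_w(10×10) implied by the 18 constraints:

  row 1: 0 | 0 | 0 | 0 | 0 | 0 | 1 | 1 | 1 | 1
  row 2: 0 | 0 | 0 | 0 | 0 | 1 | 2 | 2 | 2 | 2
  row 3: 0 | 0 | 1 | 1 | 1 | 2 | 3 | 3 | 3 | 3
  row 4: 0 | 1 | 2 | 2 | 2 | 3 | 4 | 4 | 4 | 4
  row 5: 0 | 1 | 2 | 2 | 2 | 3 | 4 | 4 | 5 | 5
  row 6: 0 | 1 | 2 | 2 | 2 | 3 | 4 | 5 | 6 | 6
  row 7: 1 | 2 | 3 | 3 | 3 | 4 | 5 | 6 | 7 | 7
  row 8: 1 | 2 | 3 | 3 | 4 | 5 | 6 | 7 | 8 | 8
  row 9: 1 | 2 | 3 | 3 | 4 | 5 | 6 | 7 | 8 | 9
  row 10: 1 | 2 | 3 | 4 | 5 | 6 | 7 | 8 | 9 | 10

second differences of R give the permutation w = (7, 6, 3, 2, 9, 8, 1, 5, 10, 4).

|D(w)|=23, |Ess(w)|=7:

[(1, 6, 0), (2, 5, 0), (3, 2, 0), (5, 8, 4), (6, 1, 0), (6, 5, 2), (9, 4, 3)]


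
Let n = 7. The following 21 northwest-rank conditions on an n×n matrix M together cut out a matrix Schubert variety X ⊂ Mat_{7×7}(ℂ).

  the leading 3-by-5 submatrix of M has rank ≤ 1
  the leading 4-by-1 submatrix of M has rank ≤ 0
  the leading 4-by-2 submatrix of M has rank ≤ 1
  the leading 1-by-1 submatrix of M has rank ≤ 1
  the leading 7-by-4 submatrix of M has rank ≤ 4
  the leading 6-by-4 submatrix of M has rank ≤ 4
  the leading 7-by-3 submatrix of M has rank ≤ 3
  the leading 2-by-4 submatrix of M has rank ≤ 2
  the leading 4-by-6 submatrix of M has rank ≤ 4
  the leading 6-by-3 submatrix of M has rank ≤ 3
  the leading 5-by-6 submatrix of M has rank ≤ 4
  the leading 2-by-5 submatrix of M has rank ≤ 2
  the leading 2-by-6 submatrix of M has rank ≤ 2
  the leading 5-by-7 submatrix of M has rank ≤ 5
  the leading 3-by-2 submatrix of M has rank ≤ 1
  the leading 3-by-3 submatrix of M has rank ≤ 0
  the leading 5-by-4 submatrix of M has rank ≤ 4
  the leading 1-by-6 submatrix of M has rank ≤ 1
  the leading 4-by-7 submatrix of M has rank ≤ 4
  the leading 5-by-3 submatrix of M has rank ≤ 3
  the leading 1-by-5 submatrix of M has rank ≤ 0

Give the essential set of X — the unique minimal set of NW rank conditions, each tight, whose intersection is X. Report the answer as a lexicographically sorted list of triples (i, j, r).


Recovering R(i,j) via the rank-extension bound from the 21 conditions:

  i=1: 0 0 0 0 0 1 1
  i=2: 0 0 0 1 1 2 2
  i=3: 0 0 0 1 1 2 3
  i=4: 0 1 1 2 2 3 4
  i=5: 1 2 2 3 3 4 5
  i=6: 1 2 3 4 4 5 6
  i=7: 1 2 3 4 5 6 7

the unique w with this rank table is (6, 4, 7, 2, 1, 3, 5).

4 SE-corners of the 13-cell Rothe diagram give Ess(w):

[(1, 5, 0), (3, 3, 0), (3, 5, 1), (4, 1, 0)]


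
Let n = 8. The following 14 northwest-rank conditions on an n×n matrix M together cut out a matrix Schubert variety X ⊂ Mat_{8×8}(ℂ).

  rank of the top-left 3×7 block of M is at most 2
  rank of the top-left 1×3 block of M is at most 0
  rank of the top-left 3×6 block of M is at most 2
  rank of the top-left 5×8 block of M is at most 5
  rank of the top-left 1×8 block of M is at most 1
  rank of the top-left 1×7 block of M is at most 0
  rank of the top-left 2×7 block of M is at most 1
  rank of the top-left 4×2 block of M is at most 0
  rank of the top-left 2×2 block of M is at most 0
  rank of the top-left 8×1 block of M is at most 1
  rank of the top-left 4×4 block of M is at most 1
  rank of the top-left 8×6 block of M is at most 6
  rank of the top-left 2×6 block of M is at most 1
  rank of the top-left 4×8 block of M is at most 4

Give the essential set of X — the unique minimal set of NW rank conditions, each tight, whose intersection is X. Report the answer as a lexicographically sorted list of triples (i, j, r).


Propagating the 14 rank bounds to every northwest block:

  0, 0, 0, 0, 0, 0, 0, 1
  0, 0, 1, 1, 1, 1, 1, 2
  0, 0, 1, 1, 2, 2, 2, 3
  0, 0, 1, 1, 2, 3, 3, 4
  1, 1, 2, 2, 3, 4, 4, 5
  1, 2, 3, 3, 4, 5, 5, 6
  1, 2, 3, 4, 5, 6, 6, 7
  1, 2, 3, 4, 5, 6, 7, 8

the unique w with this rank table is (8, 3, 5, 6, 1, 2, 4, 7).

ℓ(w)=15; the 3 essential cells (i,j,r):

[(1, 7, 0), (4, 2, 0), (4, 4, 1)]


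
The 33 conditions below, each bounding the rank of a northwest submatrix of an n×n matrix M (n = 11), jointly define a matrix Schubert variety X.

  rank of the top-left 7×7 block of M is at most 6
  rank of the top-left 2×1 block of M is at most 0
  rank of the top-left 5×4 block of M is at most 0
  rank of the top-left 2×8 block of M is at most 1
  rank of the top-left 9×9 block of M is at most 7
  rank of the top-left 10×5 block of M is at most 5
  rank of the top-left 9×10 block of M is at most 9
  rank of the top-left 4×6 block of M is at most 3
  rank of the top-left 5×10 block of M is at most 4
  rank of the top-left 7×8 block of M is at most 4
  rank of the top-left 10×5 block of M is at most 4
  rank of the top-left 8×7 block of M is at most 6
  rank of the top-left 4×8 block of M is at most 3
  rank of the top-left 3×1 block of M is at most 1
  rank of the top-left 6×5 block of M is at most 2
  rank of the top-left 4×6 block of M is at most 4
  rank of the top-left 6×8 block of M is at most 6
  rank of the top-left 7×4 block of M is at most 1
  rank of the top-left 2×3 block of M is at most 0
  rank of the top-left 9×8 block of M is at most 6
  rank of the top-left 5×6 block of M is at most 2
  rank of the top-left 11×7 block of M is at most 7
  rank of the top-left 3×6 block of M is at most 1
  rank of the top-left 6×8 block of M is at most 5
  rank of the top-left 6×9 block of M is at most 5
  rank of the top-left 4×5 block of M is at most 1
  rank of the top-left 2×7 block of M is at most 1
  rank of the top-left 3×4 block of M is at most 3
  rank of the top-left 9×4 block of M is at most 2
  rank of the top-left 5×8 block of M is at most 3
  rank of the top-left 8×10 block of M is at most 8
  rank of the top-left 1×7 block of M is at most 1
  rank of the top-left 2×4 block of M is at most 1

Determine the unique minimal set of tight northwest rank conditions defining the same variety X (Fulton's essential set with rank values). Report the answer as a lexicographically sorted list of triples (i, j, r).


Propagating the 33 rank bounds to every northwest block:

  0  0  0  0  1  1  1  1  1  1  1
  0  0  0  0  1  1  1  1  2  2  2
  0  0  0  0  1  1  2  2  3  3  3
  0  0  0  0  1  2  3  3  4  4  4
  0  0  0  0  1  2  3  3  4  4  5
  1  1  1  1  2  3  4  4  5  5  6
  1  1  1  1  2  3  4  4  5  6  7
  1  2  2  2  3  4  5  5  6  7  8
  1  2  2  2  3  4  5  6  7  8  9
  1  2  3  3  4  5  6  7  8  9  10
  1  2  3  4  5  6  7  8  9  10  11

hence w(1..11) = (5, 9, 7, 6, 11, 1, 10, 2, 8, 3, 4).

ℓ(w)=32; the 8 essential cells (i,j,r):

[(2, 8, 1), (3, 6, 1), (5, 4, 0), (5, 8, 3), (5, 10, 4), (7, 4, 1), (7, 8, 4), (9, 4, 2)]


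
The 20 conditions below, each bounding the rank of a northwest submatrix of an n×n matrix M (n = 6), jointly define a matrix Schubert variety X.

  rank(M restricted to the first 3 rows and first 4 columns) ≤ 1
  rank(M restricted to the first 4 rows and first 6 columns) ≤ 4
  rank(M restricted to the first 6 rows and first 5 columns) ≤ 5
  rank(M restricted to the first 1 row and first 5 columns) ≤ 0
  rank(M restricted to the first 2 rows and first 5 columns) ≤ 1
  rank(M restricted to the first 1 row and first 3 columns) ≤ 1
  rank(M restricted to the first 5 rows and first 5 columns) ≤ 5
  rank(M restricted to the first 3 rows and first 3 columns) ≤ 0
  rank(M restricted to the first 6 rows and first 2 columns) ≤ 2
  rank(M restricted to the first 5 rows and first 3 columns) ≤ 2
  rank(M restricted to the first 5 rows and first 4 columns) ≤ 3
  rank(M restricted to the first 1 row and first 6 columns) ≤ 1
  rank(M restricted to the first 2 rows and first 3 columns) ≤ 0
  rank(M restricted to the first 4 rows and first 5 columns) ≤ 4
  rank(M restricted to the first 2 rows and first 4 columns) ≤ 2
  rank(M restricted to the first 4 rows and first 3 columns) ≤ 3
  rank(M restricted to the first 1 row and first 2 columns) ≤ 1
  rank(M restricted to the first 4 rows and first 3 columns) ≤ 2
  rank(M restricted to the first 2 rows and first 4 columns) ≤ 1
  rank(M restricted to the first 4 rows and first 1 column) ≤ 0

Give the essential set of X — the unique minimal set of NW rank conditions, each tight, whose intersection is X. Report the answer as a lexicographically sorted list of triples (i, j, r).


Propagating the 20 rank bounds to every northwest block:

  row 1: 0 | 0 | 0 | 0 | 0 | 1
  row 2: 0 | 0 | 0 | 1 | 1 | 2
  row 3: 0 | 0 | 0 | 1 | 2 | 3
  row 4: 0 | 1 | 1 | 2 | 3 | 4
  row 5: 1 | 2 | 2 | 3 | 4 | 5
  row 6: 1 | 2 | 3 | 4 | 5 | 6

so w = (6, 4, 5, 2, 1, 3).

D(w) has 12 cells with 3 SE-corners; essential set:

[(1, 5, 0), (3, 3, 0), (4, 1, 0)]


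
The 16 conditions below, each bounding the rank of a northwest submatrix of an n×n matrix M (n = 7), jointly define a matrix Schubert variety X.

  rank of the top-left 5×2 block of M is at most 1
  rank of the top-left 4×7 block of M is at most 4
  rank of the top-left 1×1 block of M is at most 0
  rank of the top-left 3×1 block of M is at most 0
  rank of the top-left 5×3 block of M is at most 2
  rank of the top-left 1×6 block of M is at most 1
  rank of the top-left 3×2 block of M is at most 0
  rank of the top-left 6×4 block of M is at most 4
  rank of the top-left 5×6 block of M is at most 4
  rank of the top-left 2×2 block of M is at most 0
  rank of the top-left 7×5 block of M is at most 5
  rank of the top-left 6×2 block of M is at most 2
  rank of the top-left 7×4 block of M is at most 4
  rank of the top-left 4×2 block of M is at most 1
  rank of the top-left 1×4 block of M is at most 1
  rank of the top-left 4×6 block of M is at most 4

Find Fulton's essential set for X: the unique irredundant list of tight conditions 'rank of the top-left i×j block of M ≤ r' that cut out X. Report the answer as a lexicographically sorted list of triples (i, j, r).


The tightest implied rank at each (i,j), from the 16 conditions:

  0, 0, 1, 1, 1, 1, 1
  0, 0, 1, 2, 2, 2, 2
  0, 0, 1, 2, 3, 3, 3
  1, 1, 2, 3, 4, 4, 4
  1, 1, 2, 3, 4, 4, 5
  1, 2, 3, 4, 5, 5, 6
  1, 2, 3, 4, 5, 6, 7

hence w(1..7) = (3, 4, 5, 1, 7, 2, 6).

ℓ(w)=8; the 3 essential cells (i,j,r):

[(3, 2, 0), (5, 2, 1), (5, 6, 4)]


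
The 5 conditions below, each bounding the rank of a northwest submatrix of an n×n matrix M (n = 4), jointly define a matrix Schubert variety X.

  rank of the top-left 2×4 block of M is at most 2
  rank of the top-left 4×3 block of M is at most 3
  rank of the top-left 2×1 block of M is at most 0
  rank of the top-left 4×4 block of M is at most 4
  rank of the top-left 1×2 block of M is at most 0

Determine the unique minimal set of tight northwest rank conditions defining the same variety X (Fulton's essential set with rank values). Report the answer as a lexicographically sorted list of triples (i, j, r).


Rank table r_w(4×4) implied by the 5 constraints:

  row 1: 0 | 0 | 1 | 1
  row 2: 0 | 1 | 2 | 2
  row 3: 1 | 2 | 3 | 3
  row 4: 1 | 2 | 3 | 4

the unique w with this rank table is (3, 2, 1, 4).

D(w) has 3 cells with 2 SE-corners; essential set:

[(1, 2, 0), (2, 1, 0)]


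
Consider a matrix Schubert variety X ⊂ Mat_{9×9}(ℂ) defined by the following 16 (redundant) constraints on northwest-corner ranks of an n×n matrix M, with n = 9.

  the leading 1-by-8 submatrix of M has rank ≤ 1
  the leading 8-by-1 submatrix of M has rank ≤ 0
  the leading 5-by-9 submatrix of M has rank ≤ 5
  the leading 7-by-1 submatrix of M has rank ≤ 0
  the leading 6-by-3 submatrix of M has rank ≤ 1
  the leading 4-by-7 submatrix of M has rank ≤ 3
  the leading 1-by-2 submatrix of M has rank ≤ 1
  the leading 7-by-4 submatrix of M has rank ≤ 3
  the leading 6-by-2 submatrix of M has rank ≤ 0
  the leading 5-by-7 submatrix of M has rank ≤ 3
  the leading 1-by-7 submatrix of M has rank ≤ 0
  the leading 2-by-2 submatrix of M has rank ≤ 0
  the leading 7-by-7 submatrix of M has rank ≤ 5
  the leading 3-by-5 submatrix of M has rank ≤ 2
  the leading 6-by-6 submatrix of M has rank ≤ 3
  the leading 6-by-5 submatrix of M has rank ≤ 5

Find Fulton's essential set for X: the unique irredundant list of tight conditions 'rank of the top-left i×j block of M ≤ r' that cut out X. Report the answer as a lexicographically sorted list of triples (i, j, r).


Propagating the 16 rank bounds to every northwest block:

  row 1: 0 0 0 0 0 0 0 1 1
  row 2: 0 0 1 1 1 1 1 2 2
  row 3: 0 0 1 2 2 2 2 3 3
  row 4: 0 0 1 2 3 3 3 4 4
  row 5: 0 0 1 2 3 3 3 4 5
  row 6: 0 0 1 2 3 3 4 5 6
  row 7: 0 1 2 3 4 4 5 6 7
  row 8: 0 1 2 3 4 5 6 7 8
  row 9: 1 2 3 4 5 6 7 8 9

reading off 1-entries of Δ²R: w = (8, 3, 4, 5, 9, 7, 2, 6, 1).

ℓ(w)=22; the 5 essential cells (i,j,r):

[(1, 7, 0), (5, 7, 3), (6, 2, 0), (6, 6, 3), (8, 1, 0)]


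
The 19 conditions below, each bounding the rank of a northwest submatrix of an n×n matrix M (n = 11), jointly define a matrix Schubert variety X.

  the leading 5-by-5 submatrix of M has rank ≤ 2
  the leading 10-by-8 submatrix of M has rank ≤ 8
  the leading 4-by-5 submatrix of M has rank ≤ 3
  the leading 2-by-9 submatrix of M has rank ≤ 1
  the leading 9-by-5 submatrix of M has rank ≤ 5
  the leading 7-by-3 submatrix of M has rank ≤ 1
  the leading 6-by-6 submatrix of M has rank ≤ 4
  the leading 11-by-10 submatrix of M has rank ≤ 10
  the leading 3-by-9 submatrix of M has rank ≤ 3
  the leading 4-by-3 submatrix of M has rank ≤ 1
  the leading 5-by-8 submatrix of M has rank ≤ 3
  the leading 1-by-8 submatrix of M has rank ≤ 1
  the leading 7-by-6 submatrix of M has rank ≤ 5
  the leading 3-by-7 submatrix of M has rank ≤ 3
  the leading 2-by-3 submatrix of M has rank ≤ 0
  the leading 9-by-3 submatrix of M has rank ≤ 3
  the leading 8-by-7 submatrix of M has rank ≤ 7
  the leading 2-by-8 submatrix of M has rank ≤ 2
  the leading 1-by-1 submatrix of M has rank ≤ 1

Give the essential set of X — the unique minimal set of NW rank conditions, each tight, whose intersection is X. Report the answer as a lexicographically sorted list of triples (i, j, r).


Reconstructing r_w from the 19 given conditions:

  0 | 0 | 0 | 1 | 1 | 1 | 1 | 1 | 1 | 1 | 1
  0 | 0 | 0 | 1 | 1 | 1 | 1 | 1 | 1 | 2 | 2
  1 | 1 | 1 | 2 | 2 | 2 | 2 | 2 | 2 | 3 | 3
  1 | 1 | 1 | 2 | 2 | 3 | 3 | 3 | 3 | 4 | 4
  1 | 1 | 1 | 2 | 2 | 3 | 3 | 3 | 4 | 5 | 5
  1 | 1 | 1 | 2 | 3 | 4 | 4 | 4 | 5 | 6 | 6
  1 | 1 | 1 | 2 | 3 | 4 | 5 | 5 | 6 | 7 | 7
  1 | 2 | 2 | 3 | 4 | 5 | 6 | 6 | 7 | 8 | 8
  1 | 2 | 3 | 4 | 5 | 6 | 7 | 7 | 8 | 9 | 9
  1 | 2 | 3 | 4 | 5 | 6 | 7 | 8 | 9 | 10 | 10
  1 | 2 | 3 | 4 | 5 | 6 | 7 | 8 | 9 | 10 | 11

second differences of R give the permutation w = (4, 10, 1, 6, 9, 5, 7, 2, 3, 8, 11).

Rothe diagram D(w) (23 cells), 5 SE-corners (essential conditions):

[(2, 3, 0), (2, 9, 1), (5, 5, 2), (5, 8, 3), (7, 3, 1)]


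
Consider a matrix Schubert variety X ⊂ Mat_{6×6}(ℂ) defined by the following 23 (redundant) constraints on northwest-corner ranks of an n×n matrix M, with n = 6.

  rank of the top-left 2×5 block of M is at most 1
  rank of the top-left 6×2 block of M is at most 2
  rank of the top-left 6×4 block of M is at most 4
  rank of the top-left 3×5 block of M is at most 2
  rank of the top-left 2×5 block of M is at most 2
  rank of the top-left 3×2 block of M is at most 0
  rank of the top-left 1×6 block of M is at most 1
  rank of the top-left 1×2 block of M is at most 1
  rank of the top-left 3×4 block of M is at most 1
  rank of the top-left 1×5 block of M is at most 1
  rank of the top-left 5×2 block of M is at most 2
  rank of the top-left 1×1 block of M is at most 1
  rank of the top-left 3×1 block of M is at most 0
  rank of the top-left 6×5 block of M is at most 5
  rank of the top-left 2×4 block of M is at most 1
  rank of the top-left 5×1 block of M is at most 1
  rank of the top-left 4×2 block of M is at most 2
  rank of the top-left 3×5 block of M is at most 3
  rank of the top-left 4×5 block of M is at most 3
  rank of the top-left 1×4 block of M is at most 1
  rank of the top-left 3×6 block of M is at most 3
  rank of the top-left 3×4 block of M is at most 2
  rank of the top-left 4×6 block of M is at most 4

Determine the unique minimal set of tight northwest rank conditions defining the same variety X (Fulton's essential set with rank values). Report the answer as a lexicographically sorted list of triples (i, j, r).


Propagating the 23 rank bounds to every northwest block:

  row 1: 0, 0, 1, 1, 1, 1
  row 2: 0, 0, 1, 1, 1, 2
  row 3: 0, 0, 1, 1, 2, 3
  row 4: 1, 1, 2, 2, 3, 4
  row 5: 1, 2, 3, 3, 4, 5
  row 6: 1, 2, 3, 4, 5, 6

the unique w with this rank table is (3, 6, 5, 1, 2, 4).

D(w) has 9 cells with 3 SE-corners; essential set:

[(2, 5, 1), (3, 2, 0), (3, 4, 1)]


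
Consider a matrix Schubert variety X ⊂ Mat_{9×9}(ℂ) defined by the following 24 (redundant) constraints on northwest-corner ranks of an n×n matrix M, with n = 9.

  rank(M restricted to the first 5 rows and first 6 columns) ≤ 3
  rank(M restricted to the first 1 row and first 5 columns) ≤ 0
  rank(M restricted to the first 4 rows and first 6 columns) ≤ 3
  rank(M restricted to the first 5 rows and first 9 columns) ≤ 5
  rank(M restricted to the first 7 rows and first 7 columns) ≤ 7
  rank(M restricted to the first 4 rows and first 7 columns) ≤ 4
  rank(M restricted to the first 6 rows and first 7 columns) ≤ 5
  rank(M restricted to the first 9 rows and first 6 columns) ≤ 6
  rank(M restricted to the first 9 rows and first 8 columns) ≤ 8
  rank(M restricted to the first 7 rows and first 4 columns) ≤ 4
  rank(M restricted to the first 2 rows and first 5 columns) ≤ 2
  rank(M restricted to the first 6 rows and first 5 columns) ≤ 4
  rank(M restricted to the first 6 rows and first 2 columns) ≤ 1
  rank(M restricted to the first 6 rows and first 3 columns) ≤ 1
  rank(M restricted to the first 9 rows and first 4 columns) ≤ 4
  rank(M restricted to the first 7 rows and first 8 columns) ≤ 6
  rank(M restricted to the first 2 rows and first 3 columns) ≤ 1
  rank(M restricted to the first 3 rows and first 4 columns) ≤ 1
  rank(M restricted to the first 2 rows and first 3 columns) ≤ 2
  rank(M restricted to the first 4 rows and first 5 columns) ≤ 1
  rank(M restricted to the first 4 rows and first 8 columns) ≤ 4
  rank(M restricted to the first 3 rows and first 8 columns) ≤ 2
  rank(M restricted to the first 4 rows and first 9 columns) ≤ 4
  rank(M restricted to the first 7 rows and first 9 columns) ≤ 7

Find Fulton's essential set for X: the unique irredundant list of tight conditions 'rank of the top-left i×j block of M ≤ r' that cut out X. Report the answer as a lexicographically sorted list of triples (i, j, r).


Rank table r_w(9×9) implied by the 24 constraints:

  R[1]: 0  0  0  0  0  1  1  1  1
  R[2]: 1  1  1  1  1  2  2  2  2
  R[3]: 1  1  1  1  1  2  2  2  3
  R[4]: 1  1  1  1  1  2  3  3  4
  R[5]: 1  1  1  2  2  3  4  4  5
  R[6]: 1  1  1  2  3  4  5  5  6
  R[7]: 1  2  2  3  4  5  6  6  7
  R[8]: 1  2  3  4  5  6  7  7  8
  R[9]: 1  2  3  4  5  6  7  8  9

so w = (6, 1, 9, 7, 4, 5, 2, 3, 8).

4 SE-corners of the 19-cell Rothe diagram give Ess(w):

[(1, 5, 0), (3, 8, 2), (4, 5, 1), (6, 3, 1)]


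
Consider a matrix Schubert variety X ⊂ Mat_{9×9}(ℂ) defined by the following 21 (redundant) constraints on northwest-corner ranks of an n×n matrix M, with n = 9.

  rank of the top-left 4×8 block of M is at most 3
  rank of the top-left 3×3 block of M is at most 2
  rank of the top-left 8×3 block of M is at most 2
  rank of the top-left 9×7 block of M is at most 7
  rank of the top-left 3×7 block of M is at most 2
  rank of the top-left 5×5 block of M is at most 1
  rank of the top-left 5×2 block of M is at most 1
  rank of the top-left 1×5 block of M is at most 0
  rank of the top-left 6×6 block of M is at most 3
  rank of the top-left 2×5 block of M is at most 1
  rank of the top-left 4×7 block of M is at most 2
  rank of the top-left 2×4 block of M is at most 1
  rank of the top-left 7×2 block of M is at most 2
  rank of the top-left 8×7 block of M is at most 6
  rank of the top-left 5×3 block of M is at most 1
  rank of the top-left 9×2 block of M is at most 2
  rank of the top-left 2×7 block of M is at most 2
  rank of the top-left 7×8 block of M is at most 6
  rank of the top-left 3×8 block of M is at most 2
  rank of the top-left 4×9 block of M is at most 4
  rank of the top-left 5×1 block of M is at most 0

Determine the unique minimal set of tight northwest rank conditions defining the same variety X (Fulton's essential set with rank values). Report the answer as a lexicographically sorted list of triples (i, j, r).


Propagating the 21 rank bounds to every northwest block:

  row 1: 0 | 0 | 0 | 0 | 0 | 1 | 1 | 1 | 1
  row 2: 0 | 1 | 1 | 1 | 1 | 2 | 2 | 2 | 2
  row 3: 0 | 1 | 1 | 1 | 1 | 2 | 2 | 2 | 3
  row 4: 0 | 1 | 1 | 1 | 1 | 2 | 2 | 3 | 4
  row 5: 0 | 1 | 1 | 1 | 1 | 2 | 3 | 4 | 5
  row 6: 1 | 2 | 2 | 2 | 2 | 3 | 4 | 5 | 6
  row 7: 1 | 2 | 2 | 3 | 3 | 4 | 5 | 6 | 7
  row 8: 1 | 2 | 2 | 3 | 4 | 5 | 6 | 7 | 8
  row 9: 1 | 2 | 3 | 4 | 5 | 6 | 7 | 8 | 9

hence w(1..9) = (6, 2, 9, 8, 7, 1, 4, 5, 3).

|D(w)|=23, |Ess(w)|=6:

[(1, 5, 0), (3, 8, 2), (4, 7, 2), (5, 1, 0), (5, 5, 1), (8, 3, 2)]


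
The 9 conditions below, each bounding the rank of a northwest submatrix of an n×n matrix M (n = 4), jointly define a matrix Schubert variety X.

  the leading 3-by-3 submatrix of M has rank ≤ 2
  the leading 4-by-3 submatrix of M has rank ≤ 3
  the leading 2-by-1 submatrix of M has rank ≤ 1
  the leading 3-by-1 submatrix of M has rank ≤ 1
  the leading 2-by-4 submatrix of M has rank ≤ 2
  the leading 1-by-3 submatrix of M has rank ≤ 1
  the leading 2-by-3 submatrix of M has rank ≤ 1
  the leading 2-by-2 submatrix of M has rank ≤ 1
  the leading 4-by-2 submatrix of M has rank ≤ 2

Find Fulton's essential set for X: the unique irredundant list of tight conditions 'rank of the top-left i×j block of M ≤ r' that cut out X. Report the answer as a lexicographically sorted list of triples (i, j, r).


Recovering R(i,j) via the rank-extension bound from the 9 conditions:

  R[1]: 1, 1, 1, 1
  R[2]: 1, 1, 1, 2
  R[3]: 1, 2, 2, 3
  R[4]: 1, 2, 3, 4

reading off 1-entries of Δ²R: w = (1, 4, 2, 3).

|D(w)|=2, |Ess(w)|=1:

[(2, 3, 1)]


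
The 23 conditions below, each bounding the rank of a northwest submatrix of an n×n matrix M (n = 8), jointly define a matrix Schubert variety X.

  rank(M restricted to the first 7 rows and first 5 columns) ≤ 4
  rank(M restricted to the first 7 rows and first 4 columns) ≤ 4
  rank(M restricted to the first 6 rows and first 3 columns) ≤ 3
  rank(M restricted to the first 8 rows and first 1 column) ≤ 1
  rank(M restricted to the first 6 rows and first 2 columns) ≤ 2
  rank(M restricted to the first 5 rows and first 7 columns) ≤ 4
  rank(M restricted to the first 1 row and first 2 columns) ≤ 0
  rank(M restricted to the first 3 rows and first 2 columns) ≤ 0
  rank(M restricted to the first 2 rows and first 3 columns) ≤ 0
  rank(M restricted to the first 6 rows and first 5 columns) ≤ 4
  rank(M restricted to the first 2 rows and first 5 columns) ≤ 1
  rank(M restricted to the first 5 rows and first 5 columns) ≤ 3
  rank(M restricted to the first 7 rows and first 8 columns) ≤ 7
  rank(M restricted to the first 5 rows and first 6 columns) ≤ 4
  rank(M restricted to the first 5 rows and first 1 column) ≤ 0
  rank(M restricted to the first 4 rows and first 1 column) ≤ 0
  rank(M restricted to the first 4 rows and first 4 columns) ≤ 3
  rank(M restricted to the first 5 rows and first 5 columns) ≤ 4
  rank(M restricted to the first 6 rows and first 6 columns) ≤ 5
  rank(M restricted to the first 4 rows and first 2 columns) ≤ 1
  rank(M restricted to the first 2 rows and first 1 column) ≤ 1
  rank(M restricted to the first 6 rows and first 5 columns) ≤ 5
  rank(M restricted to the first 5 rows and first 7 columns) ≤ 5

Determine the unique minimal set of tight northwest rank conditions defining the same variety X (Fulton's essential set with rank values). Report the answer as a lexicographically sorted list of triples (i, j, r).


The tightest implied rank at each (i,j), from the 23 conditions:

  0  0  0  1  1  1  1  1
  0  0  0  1  1  2  2  2
  0  0  1  2  2  3  3  3
  0  1  2  3  3  4  4  4
  0  1  2  3  3  4  4  5
  1  2  3  4  4  5  5  6
  1  2  3  4  4  5  6  7
  1  2  3  4  5  6  7  8

the unique w with this rank table is (4, 6, 3, 2, 8, 1, 7, 5).

|D(w)|=14, |Ess(w)|=7:

[(2, 3, 0), (2, 5, 1), (3, 2, 0), (5, 1, 0), (5, 5, 3), (5, 7, 4), (7, 5, 4)]


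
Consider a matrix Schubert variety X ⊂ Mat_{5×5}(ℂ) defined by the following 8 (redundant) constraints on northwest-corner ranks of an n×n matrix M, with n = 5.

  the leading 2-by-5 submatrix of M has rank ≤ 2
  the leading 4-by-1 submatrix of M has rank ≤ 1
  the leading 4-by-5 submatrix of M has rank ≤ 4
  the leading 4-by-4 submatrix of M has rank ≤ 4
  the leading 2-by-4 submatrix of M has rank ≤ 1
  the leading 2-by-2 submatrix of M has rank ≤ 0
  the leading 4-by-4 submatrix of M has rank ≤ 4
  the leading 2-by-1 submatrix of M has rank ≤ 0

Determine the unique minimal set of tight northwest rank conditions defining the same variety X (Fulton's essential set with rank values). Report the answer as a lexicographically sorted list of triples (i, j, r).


The tightest implied rank at each (i,j), from the 8 conditions:

  i=1: 0 0 1 1 1
  i=2: 0 0 1 1 2
  i=3: 1 1 2 2 3
  i=4: 1 2 3 3 4
  i=5: 1 2 3 4 5

second differences of R give the permutation w = (3, 5, 1, 2, 4).

2 SE-corners of the 5-cell Rothe diagram give Ess(w):

[(2, 2, 0), (2, 4, 1)]


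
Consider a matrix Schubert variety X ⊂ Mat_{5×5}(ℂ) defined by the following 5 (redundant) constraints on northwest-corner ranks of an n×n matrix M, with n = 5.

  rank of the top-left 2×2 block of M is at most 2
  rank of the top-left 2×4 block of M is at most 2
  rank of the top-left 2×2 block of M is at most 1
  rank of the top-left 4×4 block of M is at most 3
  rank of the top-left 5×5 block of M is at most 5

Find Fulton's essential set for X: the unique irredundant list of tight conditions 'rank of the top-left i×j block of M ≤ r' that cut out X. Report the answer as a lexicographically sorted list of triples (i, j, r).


Recovering R(i,j) via the rank-extension bound from the 5 conditions:

  i=1: 1 1 1 1 1
  i=2: 1 1 2 2 2
  i=3: 1 2 3 3 3
  i=4: 1 2 3 3 4
  i=5: 1 2 3 4 5

giving w = (1, 3, 2, 5, 4) via Δ²R.

D(w) has 2 cells with 2 SE-corners; essential set:

[(2, 2, 1), (4, 4, 3)]


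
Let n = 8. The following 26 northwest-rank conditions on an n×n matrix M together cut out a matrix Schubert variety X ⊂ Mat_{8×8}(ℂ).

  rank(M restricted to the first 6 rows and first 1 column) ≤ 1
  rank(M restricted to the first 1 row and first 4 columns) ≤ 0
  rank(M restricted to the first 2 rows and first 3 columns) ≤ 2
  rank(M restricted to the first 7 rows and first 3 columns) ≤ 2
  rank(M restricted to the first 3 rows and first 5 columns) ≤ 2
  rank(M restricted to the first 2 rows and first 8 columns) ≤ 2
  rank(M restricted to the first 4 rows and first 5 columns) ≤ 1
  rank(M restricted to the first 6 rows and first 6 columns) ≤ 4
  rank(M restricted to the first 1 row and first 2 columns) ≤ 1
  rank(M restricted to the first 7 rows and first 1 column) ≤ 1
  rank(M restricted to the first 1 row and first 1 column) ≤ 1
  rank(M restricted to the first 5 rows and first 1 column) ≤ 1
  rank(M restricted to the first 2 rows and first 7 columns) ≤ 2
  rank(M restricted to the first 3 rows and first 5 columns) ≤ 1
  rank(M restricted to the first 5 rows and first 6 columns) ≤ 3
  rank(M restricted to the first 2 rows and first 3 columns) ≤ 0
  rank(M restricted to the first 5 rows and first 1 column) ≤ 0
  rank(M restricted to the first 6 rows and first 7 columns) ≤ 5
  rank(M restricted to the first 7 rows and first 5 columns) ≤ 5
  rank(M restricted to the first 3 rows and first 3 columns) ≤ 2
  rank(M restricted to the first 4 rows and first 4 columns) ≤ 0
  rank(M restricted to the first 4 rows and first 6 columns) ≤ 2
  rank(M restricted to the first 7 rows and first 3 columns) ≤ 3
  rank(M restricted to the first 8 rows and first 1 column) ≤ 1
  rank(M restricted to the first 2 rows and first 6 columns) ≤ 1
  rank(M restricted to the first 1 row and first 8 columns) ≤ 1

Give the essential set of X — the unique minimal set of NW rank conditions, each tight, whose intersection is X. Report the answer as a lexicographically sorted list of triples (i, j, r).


Rank table r_w(8×8) implied by the 26 constraints:

  row 1: 0 0 0 0 1 1 1 1
  row 2: 0 0 0 0 1 1 2 2
  row 3: 0 0 0 0 1 2 3 3
  row 4: 0 0 0 0 1 2 3 4
  row 5: 0 1 1 1 2 3 4 5
  row 6: 1 2 2 2 3 4 5 6
  row 7: 1 2 2 3 4 5 6 7
  row 8: 1 2 3 4 5 6 7 8

the unique w with this rank table is (5, 7, 6, 8, 2, 1, 4, 3).

D(w) has 19 cells with 4 SE-corners; essential set:

[(2, 6, 1), (4, 4, 0), (5, 1, 0), (7, 3, 2)]


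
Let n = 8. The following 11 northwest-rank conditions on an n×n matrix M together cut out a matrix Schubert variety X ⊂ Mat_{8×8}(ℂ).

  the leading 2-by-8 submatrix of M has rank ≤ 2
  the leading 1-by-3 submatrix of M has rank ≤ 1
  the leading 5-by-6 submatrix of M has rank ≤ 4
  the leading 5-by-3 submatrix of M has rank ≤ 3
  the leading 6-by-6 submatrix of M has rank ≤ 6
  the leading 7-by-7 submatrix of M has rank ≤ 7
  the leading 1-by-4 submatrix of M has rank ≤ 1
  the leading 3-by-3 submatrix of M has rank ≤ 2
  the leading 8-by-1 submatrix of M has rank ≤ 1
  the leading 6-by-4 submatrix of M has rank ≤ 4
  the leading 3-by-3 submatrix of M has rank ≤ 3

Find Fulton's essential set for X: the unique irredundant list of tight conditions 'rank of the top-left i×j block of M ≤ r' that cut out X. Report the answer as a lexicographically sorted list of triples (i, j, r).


Computing R[i][j] = min implied NW-rank bound (n=8, 11 conditions):

  R[1]: 1 | 1 | 1 | 1 | 1 | 1 | 1 | 1
  R[2]: 1 | 2 | 2 | 2 | 2 | 2 | 2 | 2
  R[3]: 1 | 2 | 2 | 3 | 3 | 3 | 3 | 3
  R[4]: 1 | 2 | 3 | 4 | 4 | 4 | 4 | 4
  R[5]: 1 | 2 | 3 | 4 | 4 | 4 | 5 | 5
  R[6]: 1 | 2 | 3 | 4 | 5 | 5 | 6 | 6
  R[7]: 1 | 2 | 3 | 4 | 5 | 6 | 7 | 7
  R[8]: 1 | 2 | 3 | 4 | 5 | 6 | 7 | 8

hence w(1..8) = (1, 2, 4, 3, 7, 5, 6, 8).

ℓ(w)=3; the 2 essential cells (i,j,r):

[(3, 3, 2), (5, 6, 4)]


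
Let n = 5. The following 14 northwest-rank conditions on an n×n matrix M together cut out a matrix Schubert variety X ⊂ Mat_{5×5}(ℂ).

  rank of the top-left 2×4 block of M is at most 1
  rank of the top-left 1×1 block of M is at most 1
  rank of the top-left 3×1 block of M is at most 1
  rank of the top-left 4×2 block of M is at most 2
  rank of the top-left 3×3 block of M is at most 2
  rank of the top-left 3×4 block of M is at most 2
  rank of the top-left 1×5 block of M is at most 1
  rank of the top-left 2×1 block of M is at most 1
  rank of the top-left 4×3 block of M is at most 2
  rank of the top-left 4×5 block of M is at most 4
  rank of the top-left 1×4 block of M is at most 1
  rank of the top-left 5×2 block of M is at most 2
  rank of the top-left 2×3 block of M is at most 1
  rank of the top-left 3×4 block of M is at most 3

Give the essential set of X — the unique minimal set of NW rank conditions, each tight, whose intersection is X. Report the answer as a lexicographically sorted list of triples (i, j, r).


Computing R[i][j] = min implied NW-rank bound (n=5, 14 conditions):

  row 1: 1, 1, 1, 1, 1
  row 2: 1, 1, 1, 1, 2
  row 3: 1, 2, 2, 2, 3
  row 4: 1, 2, 2, 3, 4
  row 5: 1, 2, 3, 4, 5

the unique w with this rank table is (1, 5, 2, 4, 3).

ℓ(w)=4; the 2 essential cells (i,j,r):

[(2, 4, 1), (4, 3, 2)]


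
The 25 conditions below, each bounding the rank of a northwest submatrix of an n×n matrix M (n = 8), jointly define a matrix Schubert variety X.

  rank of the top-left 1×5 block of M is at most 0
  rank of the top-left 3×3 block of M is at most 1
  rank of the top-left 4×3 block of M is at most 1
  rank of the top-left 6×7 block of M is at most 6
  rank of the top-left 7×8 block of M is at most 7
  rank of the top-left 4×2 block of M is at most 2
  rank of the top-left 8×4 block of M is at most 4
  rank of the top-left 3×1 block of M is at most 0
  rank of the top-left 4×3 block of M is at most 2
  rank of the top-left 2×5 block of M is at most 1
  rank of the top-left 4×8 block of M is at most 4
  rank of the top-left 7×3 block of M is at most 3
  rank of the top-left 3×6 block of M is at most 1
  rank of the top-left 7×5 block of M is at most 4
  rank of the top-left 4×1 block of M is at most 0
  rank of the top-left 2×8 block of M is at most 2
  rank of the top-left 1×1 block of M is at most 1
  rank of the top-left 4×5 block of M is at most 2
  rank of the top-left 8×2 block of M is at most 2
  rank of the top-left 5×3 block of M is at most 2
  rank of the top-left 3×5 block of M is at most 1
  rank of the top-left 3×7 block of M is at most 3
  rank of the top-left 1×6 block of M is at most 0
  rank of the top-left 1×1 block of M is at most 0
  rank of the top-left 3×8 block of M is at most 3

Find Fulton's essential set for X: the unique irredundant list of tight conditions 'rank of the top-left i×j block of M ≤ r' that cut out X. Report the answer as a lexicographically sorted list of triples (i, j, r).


Rank table r_w(8×8) implied by the 25 constraints:

  R[1]: 0 0 0 0 0 0 1 1
  R[2]: 0 1 1 1 1 1 2 2
  R[3]: 0 1 1 1 1 1 2 3
  R[4]: 0 1 1 2 2 2 3 4
  R[5]: 1 2 2 3 3 3 4 5
  R[6]: 1 2 3 4 4 4 5 6
  R[7]: 1 2 3 4 4 5 6 7
  R[8]: 1 2 3 4 5 6 7 8

the unique w with this rank table is (7, 2, 8, 4, 1, 3, 6, 5).

Rothe diagram D(w) (15 cells), 5 SE-corners (essential conditions):

[(1, 6, 0), (3, 6, 1), (4, 1, 0), (4, 3, 1), (7, 5, 4)]


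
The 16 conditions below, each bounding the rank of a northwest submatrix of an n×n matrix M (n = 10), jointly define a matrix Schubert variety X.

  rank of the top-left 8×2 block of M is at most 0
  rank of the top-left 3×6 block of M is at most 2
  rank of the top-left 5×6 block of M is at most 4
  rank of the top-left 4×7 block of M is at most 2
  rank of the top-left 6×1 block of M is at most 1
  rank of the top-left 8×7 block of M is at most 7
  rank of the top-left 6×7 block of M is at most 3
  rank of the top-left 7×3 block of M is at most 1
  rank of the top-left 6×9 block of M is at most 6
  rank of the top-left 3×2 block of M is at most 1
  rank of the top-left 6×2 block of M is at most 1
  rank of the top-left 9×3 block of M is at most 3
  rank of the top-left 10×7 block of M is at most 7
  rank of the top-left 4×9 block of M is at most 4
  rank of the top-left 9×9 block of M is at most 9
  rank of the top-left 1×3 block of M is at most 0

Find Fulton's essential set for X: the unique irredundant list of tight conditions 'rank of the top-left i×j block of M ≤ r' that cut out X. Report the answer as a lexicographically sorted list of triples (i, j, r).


Reconstructing r_w from the 16 given conditions:

  0 0 0 1 1 1 1 1 1 1
  0 0 1 2 2 2 2 2 2 2
  0 0 1 2 2 2 2 3 3 3
  0 0 1 2 2 2 2 3 4 4
  0 0 1 2 3 3 3 4 5 5
  0 0 1 2 3 3 3 4 5 6
  0 0 1 2 3 4 4 5 6 7
  0 0 1 2 3 4 5 6 7 8
  1 1 2 3 4 5 6 7 8 9
  1 2 3 4 5 6 7 8 9 10

the unique w with this rank table is (4, 3, 8, 9, 5, 10, 6, 7, 1, 2).

Fulton essential set (4 of the 25 Rothe cells):

[(1, 3, 0), (4, 7, 2), (6, 7, 3), (8, 2, 0)]
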